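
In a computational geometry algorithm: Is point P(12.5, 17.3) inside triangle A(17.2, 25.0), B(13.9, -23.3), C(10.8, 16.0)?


Cross products: AB x AP = -201.6, BC x BP = -70.84, CA x CP = -6.98
All same sign? yes

Yes, inside


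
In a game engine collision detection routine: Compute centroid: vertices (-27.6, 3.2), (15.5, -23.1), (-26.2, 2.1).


Centroid = ((x_A+x_B+x_C)/3, (y_A+y_B+y_C)/3)
= (((-27.6)+15.5+(-26.2))/3, (3.2+(-23.1)+2.1)/3)
= (-12.7667, -5.9333)

(-12.7667, -5.9333)


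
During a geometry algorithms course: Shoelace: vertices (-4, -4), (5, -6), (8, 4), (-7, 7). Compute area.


Shoelace sum: ((-4)*(-6) - 5*(-4)) + (5*4 - 8*(-6)) + (8*7 - (-7)*4) + ((-7)*(-4) - (-4)*7)
= 252
Area = |252|/2 = 126

126


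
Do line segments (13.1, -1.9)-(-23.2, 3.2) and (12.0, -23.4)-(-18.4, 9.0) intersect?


Cross products: d1=-689.24, d2=331.84, d3=786.06, d4=-235.02
d1*d2 < 0 and d3*d4 < 0? yes

Yes, they intersect


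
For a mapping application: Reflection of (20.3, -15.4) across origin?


Reflection over origin: (x,y) -> (-x,-y)
(20.3, -15.4) -> (-20.3, 15.4)

(-20.3, 15.4)


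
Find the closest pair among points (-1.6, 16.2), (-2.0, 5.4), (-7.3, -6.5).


d(P0,P1) = 10.8074, d(P0,P2) = 23.4047, d(P1,P2) = 13.0269
Closest: P0 and P1

Closest pair: (-1.6, 16.2) and (-2.0, 5.4), distance = 10.8074


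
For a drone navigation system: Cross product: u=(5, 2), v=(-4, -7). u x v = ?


u x v = u_x*v_y - u_y*v_x = 5*(-7) - 2*(-4)
= (-35) - (-8) = -27

-27


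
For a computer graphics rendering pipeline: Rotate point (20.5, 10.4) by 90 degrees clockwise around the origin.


90° CW: (x,y) -> (y, -x)
(20.5,10.4) -> (10.4, -20.5)

(10.4, -20.5)


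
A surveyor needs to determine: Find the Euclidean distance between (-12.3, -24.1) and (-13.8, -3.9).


dx=-1.5, dy=20.2
d^2 = (-1.5)^2 + 20.2^2 = 410.29
d = sqrt(410.29) = 20.2556

20.2556


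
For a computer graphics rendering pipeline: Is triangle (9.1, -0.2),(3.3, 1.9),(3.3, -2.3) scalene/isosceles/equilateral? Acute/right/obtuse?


Side lengths squared: AB^2=38.05, BC^2=17.64, CA^2=38.05
Sorted: [17.64, 38.05, 38.05]
By sides: Isosceles, By angles: Acute

Isosceles, Acute


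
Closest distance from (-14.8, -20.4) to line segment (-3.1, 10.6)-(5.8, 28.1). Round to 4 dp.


Project P onto AB: t = 0 (clamped to [0,1])
Closest point on segment: (-3.1, 10.6)
Distance: 33.1344

33.1344


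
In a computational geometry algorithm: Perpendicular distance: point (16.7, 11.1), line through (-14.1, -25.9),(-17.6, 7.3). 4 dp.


|cross product| = 1152.06
|line direction| = sqrt(1114.49) = 33.384
Distance = 1152.06/sqrt(1114.49) = 34.5094

34.5094


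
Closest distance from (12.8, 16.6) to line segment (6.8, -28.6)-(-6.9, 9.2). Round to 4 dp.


Project P onto AB: t = 1 (clamped to [0,1])
Closest point on segment: (-6.9, 9.2)
Distance: 21.044

21.044


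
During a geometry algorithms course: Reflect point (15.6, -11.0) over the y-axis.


Reflection over y-axis: (x,y) -> (-x,y)
(15.6, -11) -> (-15.6, -11)

(-15.6, -11)


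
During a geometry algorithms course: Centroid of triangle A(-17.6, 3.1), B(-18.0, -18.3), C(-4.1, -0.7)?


Centroid = ((x_A+x_B+x_C)/3, (y_A+y_B+y_C)/3)
= (((-17.6)+(-18)+(-4.1))/3, (3.1+(-18.3)+(-0.7))/3)
= (-13.2333, -5.3)

(-13.2333, -5.3)


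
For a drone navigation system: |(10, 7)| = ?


|u| = sqrt(10^2 + 7^2) = sqrt(149) = 12.2066

12.2066


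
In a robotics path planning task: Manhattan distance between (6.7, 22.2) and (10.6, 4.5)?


|6.7-10.6| + |22.2-4.5| = 3.9 + 17.7 = 21.6

21.6


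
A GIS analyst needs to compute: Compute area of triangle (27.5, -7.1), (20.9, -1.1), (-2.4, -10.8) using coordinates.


Area = |x_A(y_B-y_C) + x_B(y_C-y_A) + x_C(y_A-y_B)|/2
= |266.75 + (-77.33) + 14.4|/2
= 203.82/2 = 101.91

101.91


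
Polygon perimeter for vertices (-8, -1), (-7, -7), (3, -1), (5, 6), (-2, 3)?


Sides: (-8, -1)->(-7, -7): sqrt(37) = 6.082763, (-7, -7)->(3, -1): sqrt(136) = 11.661904, (3, -1)->(5, 6): sqrt(53) = 7.28011, (5, 6)->(-2, 3): sqrt(58) = 7.615773, (-2, 3)->(-8, -1): sqrt(52) = 7.211103
Sum = 39.851653
Perimeter = 39.8517

39.8517


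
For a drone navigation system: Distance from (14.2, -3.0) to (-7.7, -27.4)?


dx=-21.9, dy=-24.4
d^2 = (-21.9)^2 + (-24.4)^2 = 1074.97
d = sqrt(1074.97) = 32.7867

32.7867


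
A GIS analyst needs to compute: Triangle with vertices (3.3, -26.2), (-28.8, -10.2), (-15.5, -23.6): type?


Side lengths squared: AB^2=1286.41, BC^2=356.45, CA^2=360.2
Sorted: [356.45, 360.2, 1286.41]
By sides: Scalene, By angles: Obtuse

Scalene, Obtuse


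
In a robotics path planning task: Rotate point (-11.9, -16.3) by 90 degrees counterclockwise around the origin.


90° CCW: (x,y) -> (-y, x)
(-11.9,-16.3) -> (16.3, -11.9)

(16.3, -11.9)


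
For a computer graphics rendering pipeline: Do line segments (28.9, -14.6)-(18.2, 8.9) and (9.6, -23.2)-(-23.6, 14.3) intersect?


Cross products: d1=-1009.27, d2=-1388.22, d3=545.57, d4=924.52
d1*d2 < 0 and d3*d4 < 0? no

No, they don't intersect


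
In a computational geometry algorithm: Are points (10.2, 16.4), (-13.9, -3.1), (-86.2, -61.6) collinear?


Cross product: ((-13.9)-10.2)*((-61.6)-16.4) - ((-3.1)-16.4)*((-86.2)-10.2)
= 0

Yes, collinear


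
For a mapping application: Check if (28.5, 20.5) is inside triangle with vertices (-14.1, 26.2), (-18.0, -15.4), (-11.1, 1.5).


Cross products: AB x AP = 1794.39, BC x BP = -538.14, CA x CP = -1035.12
All same sign? no

No, outside


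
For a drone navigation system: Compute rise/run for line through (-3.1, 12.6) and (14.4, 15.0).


slope = (y2-y1)/(x2-x1) = (15-12.6)/(14.4-(-3.1)) = 2.4/17.5 = 0.1371

0.1371


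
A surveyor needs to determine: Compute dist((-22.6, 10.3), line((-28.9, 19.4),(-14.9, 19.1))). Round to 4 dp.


|cross product| = 125.51
|line direction| = sqrt(196.09) = 14.0032
Distance = 125.51/sqrt(196.09) = 8.9629

8.9629


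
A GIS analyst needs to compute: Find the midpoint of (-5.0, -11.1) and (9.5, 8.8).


M = (((-5)+9.5)/2, ((-11.1)+8.8)/2)
= (2.25, -1.15)

(2.25, -1.15)


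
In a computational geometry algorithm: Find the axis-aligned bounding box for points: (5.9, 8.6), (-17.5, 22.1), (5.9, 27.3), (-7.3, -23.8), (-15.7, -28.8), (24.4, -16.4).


x range: [-17.5, 24.4]
y range: [-28.8, 27.3]
Bounding box: (-17.5,-28.8) to (24.4,27.3)

(-17.5,-28.8) to (24.4,27.3)


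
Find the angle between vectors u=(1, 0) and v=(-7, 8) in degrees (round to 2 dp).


u.v = -7, |u| = sqrt(1) = 1, |v| = sqrt(113) = 10.6301
cos(theta) = u.v/(|u||v|) = -7/sqrt(113) = -0.658505
theta = acos(-0.658505) = 131.19 degrees

131.19 degrees


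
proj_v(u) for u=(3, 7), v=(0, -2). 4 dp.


u.v = -14, |v| = sqrt(4) = 2
Scalar projection = u.v / |v| = -14 / sqrt(4) = -7

-7


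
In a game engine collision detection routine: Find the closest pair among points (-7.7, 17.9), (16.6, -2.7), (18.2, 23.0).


d(P0,P1) = 31.8567, d(P0,P2) = 26.3973, d(P1,P2) = 25.7498
Closest: P1 and P2

Closest pair: (16.6, -2.7) and (18.2, 23.0), distance = 25.7498


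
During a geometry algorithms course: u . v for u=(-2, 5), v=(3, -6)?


u . v = u_x*v_x + u_y*v_y = (-2)*3 + 5*(-6)
= (-6) + (-30) = -36

-36


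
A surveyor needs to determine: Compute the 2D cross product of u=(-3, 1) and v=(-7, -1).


u x v = u_x*v_y - u_y*v_x = (-3)*(-1) - 1*(-7)
= 3 - (-7) = 10

10


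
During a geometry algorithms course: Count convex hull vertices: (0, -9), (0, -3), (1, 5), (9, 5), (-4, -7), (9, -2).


Convex hull vertices (CCW): (-4, -7), (0, -9), (9, -2), (9, 5), (1, 5)
Count = 5

5


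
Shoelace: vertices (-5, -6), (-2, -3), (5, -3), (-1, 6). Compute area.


Shoelace sum: ((-5)*(-3) - (-2)*(-6)) + ((-2)*(-3) - 5*(-3)) + (5*6 - (-1)*(-3)) + ((-1)*(-6) - (-5)*6)
= 87
Area = |87|/2 = 43.5

43.5


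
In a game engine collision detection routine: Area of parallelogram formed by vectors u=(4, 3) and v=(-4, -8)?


|u x v| = |4*(-8) - 3*(-4)|
= |(-32) - (-12)| = 20

20


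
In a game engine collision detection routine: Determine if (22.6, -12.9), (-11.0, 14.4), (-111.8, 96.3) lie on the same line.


Cross product: ((-11)-22.6)*(96.3-(-12.9)) - (14.4-(-12.9))*((-111.8)-22.6)
= 0

Yes, collinear


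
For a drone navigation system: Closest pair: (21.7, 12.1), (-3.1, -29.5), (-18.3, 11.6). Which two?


d(P0,P1) = 48.4314, d(P0,P2) = 40.0031, d(P1,P2) = 43.8207
Closest: P0 and P2

Closest pair: (21.7, 12.1) and (-18.3, 11.6), distance = 40.0031


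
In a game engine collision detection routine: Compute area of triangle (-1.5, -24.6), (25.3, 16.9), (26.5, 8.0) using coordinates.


Area = |x_A(y_B-y_C) + x_B(y_C-y_A) + x_C(y_A-y_B)|/2
= |(-13.35) + 824.78 + (-1099.75)|/2
= 288.32/2 = 144.16

144.16


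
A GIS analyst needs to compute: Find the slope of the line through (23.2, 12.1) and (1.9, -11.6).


slope = (y2-y1)/(x2-x1) = ((-11.6)-12.1)/(1.9-23.2) = (-23.7)/(-21.3) = 1.1127

1.1127


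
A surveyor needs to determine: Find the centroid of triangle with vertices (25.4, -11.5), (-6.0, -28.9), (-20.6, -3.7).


Centroid = ((x_A+x_B+x_C)/3, (y_A+y_B+y_C)/3)
= ((25.4+(-6)+(-20.6))/3, ((-11.5)+(-28.9)+(-3.7))/3)
= (-0.4, -14.7)

(-0.4, -14.7)


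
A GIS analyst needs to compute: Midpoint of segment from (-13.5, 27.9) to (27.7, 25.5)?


M = (((-13.5)+27.7)/2, (27.9+25.5)/2)
= (7.1, 26.7)

(7.1, 26.7)


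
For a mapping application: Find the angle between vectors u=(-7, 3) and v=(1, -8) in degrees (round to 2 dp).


u.v = -31, |u| = sqrt(58) = 7.6158, |v| = sqrt(65) = 8.0623
cos(theta) = u.v/(|u||v|) = -31/sqrt(3770) = -0.504883
theta = acos(-0.504883) = 120.32 degrees

120.32 degrees


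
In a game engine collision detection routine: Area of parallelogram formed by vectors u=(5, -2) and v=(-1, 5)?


|u x v| = |5*5 - (-2)*(-1)|
= |25 - 2| = 23

23


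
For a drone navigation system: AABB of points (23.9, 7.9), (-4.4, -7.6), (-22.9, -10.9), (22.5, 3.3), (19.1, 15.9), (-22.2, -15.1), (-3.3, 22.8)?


x range: [-22.9, 23.9]
y range: [-15.1, 22.8]
Bounding box: (-22.9,-15.1) to (23.9,22.8)

(-22.9,-15.1) to (23.9,22.8)


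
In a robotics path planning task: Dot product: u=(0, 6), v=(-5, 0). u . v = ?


u . v = u_x*v_x + u_y*v_y = 0*(-5) + 6*0
= 0 + 0 = 0

0


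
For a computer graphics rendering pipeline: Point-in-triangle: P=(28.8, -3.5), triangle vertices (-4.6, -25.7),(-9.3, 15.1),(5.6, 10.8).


Cross products: AB x AP = -1467.06, BC x BP = -113.31, CA x CP = 992.66
All same sign? no

No, outside


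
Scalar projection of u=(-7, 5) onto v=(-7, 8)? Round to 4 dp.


u.v = 89, |v| = sqrt(113) = 10.6301
Scalar projection = u.v / |v| = 89 / sqrt(113) = 8.3724

8.3724


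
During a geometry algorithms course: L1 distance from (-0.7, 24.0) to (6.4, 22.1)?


|(-0.7)-6.4| + |24-22.1| = 7.1 + 1.9 = 9

9


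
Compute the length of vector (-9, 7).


|u| = sqrt((-9)^2 + 7^2) = sqrt(130) = 11.4018

11.4018


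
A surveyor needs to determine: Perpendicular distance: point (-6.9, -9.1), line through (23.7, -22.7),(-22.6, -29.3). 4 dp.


|cross product| = 831.64
|line direction| = sqrt(2187.25) = 46.768
Distance = 831.64/sqrt(2187.25) = 17.7822

17.7822


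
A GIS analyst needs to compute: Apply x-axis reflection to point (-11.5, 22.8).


Reflection over x-axis: (x,y) -> (x,-y)
(-11.5, 22.8) -> (-11.5, -22.8)

(-11.5, -22.8)


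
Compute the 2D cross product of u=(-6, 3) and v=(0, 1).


u x v = u_x*v_y - u_y*v_x = (-6)*1 - 3*0
= (-6) - 0 = -6

-6


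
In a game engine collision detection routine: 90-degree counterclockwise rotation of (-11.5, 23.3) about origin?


90° CCW: (x,y) -> (-y, x)
(-11.5,23.3) -> (-23.3, -11.5)

(-23.3, -11.5)


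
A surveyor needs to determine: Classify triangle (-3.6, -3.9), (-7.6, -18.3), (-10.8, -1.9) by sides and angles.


Side lengths squared: AB^2=223.36, BC^2=279.2, CA^2=55.84
Sorted: [55.84, 223.36, 279.2]
By sides: Scalene, By angles: Right

Scalene, Right


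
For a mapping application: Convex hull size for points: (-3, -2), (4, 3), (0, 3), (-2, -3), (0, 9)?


Convex hull vertices (CCW): (-3, -2), (-2, -3), (4, 3), (0, 9)
Count = 4

4


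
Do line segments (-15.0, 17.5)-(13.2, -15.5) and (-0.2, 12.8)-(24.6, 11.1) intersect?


Cross products: d1=91.4, d2=-679.06, d3=355.86, d4=1126.32
d1*d2 < 0 and d3*d4 < 0? no

No, they don't intersect


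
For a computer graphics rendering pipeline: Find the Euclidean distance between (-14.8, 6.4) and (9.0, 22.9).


dx=23.8, dy=16.5
d^2 = 23.8^2 + 16.5^2 = 838.69
d = sqrt(838.69) = 28.9601

28.9601


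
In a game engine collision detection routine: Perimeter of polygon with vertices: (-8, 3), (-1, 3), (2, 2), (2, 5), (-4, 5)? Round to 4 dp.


Sides: (-8, 3)->(-1, 3): sqrt(49) = 7, (-1, 3)->(2, 2): sqrt(10) = 3.162278, (2, 2)->(2, 5): sqrt(9) = 3, (2, 5)->(-4, 5): sqrt(36) = 6, (-4, 5)->(-8, 3): sqrt(20) = 4.472136
Sum = 23.634414
Perimeter = 23.6344

23.6344


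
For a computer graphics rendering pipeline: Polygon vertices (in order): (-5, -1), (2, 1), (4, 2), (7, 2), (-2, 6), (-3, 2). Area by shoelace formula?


Shoelace sum: ((-5)*1 - 2*(-1)) + (2*2 - 4*1) + (4*2 - 7*2) + (7*6 - (-2)*2) + ((-2)*2 - (-3)*6) + ((-3)*(-1) - (-5)*2)
= 64
Area = |64|/2 = 32

32


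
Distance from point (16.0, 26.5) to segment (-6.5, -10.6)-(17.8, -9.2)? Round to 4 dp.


Project P onto AB: t = 1 (clamped to [0,1])
Closest point on segment: (17.8, -9.2)
Distance: 35.7453

35.7453


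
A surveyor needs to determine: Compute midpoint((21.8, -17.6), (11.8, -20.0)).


M = ((21.8+11.8)/2, ((-17.6)+(-20))/2)
= (16.8, -18.8)

(16.8, -18.8)


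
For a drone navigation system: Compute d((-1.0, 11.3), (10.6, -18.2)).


dx=11.6, dy=-29.5
d^2 = 11.6^2 + (-29.5)^2 = 1004.81
d = sqrt(1004.81) = 31.6987

31.6987


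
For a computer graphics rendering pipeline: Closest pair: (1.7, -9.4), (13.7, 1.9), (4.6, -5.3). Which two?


d(P0,P1) = 16.483, d(P0,P2) = 5.022, d(P1,P2) = 11.6039
Closest: P0 and P2

Closest pair: (1.7, -9.4) and (4.6, -5.3), distance = 5.022


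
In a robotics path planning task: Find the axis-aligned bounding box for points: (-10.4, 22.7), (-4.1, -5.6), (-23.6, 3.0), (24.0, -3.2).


x range: [-23.6, 24]
y range: [-5.6, 22.7]
Bounding box: (-23.6,-5.6) to (24,22.7)

(-23.6,-5.6) to (24,22.7)


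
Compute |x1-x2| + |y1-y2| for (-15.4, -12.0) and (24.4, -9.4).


|(-15.4)-24.4| + |(-12)-(-9.4)| = 39.8 + 2.6 = 42.4

42.4


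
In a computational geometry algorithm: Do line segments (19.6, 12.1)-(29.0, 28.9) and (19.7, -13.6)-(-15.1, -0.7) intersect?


Cross products: d1=-893.07, d2=-1598.97, d3=-243.26, d4=462.64
d1*d2 < 0 and d3*d4 < 0? no

No, they don't intersect


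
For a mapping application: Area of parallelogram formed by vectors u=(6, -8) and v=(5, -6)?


|u x v| = |6*(-6) - (-8)*5|
= |(-36) - (-40)| = 4

4


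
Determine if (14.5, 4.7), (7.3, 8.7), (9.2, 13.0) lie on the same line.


Cross product: (7.3-14.5)*(13-4.7) - (8.7-4.7)*(9.2-14.5)
= -38.56

No, not collinear


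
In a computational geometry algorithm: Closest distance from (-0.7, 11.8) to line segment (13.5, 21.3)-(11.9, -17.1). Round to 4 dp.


Project P onto AB: t = 0.2623 (clamped to [0,1])
Closest point on segment: (13.0802, 11.2258)
Distance: 13.7922

13.7922


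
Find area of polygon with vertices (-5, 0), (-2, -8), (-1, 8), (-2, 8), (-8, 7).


Shoelace sum: ((-5)*(-8) - (-2)*0) + ((-2)*8 - (-1)*(-8)) + ((-1)*8 - (-2)*8) + ((-2)*7 - (-8)*8) + ((-8)*0 - (-5)*7)
= 109
Area = |109|/2 = 54.5

54.5


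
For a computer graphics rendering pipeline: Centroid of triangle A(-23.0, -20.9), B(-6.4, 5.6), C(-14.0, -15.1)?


Centroid = ((x_A+x_B+x_C)/3, (y_A+y_B+y_C)/3)
= (((-23)+(-6.4)+(-14))/3, ((-20.9)+5.6+(-15.1))/3)
= (-14.4667, -10.1333)

(-14.4667, -10.1333)


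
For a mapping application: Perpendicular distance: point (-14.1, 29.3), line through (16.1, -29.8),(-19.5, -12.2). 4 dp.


|cross product| = 1572.44
|line direction| = sqrt(1577.12) = 39.713
Distance = 1572.44/sqrt(1577.12) = 39.5951

39.5951


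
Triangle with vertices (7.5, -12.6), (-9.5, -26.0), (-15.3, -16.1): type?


Side lengths squared: AB^2=468.56, BC^2=131.65, CA^2=532.09
Sorted: [131.65, 468.56, 532.09]
By sides: Scalene, By angles: Acute

Scalene, Acute


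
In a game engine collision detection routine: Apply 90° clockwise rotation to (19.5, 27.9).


90° CW: (x,y) -> (y, -x)
(19.5,27.9) -> (27.9, -19.5)

(27.9, -19.5)


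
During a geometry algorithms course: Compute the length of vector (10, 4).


|u| = sqrt(10^2 + 4^2) = sqrt(116) = 10.7703

10.7703


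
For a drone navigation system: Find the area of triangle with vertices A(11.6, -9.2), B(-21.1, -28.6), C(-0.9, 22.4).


Area = |x_A(y_B-y_C) + x_B(y_C-y_A) + x_C(y_A-y_B)|/2
= |(-591.6) + (-666.76) + (-17.46)|/2
= 1275.82/2 = 637.91

637.91


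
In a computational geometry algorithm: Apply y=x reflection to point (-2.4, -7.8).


Reflection over y=x: (x,y) -> (y,x)
(-2.4, -7.8) -> (-7.8, -2.4)

(-7.8, -2.4)


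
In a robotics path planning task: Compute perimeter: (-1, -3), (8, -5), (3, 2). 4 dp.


Sides: (-1, -3)->(8, -5): sqrt(85) = 9.219544, (8, -5)->(3, 2): sqrt(74) = 8.602325, (3, 2)->(-1, -3): sqrt(41) = 6.403124
Sum = 24.224993
Perimeter = 24.225

24.225


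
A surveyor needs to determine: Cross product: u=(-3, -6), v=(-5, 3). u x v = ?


u x v = u_x*v_y - u_y*v_x = (-3)*3 - (-6)*(-5)
= (-9) - 30 = -39

-39


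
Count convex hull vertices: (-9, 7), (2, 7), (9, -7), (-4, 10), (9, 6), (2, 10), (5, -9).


Convex hull vertices (CCW): (-9, 7), (5, -9), (9, -7), (9, 6), (2, 10), (-4, 10)
Count = 6

6


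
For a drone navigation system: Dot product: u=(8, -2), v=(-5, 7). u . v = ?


u . v = u_x*v_x + u_y*v_y = 8*(-5) + (-2)*7
= (-40) + (-14) = -54

-54


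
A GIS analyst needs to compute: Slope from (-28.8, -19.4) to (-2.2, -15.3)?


slope = (y2-y1)/(x2-x1) = ((-15.3)-(-19.4))/((-2.2)-(-28.8)) = 4.1/26.6 = 0.1541

0.1541


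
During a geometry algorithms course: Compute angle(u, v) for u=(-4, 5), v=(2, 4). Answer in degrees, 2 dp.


u.v = 12, |u| = sqrt(41) = 6.4031, |v| = sqrt(20) = 4.4721
cos(theta) = u.v/(|u||v|) = 12/sqrt(820) = 0.419058
theta = acos(0.419058) = 65.22 degrees

65.22 degrees


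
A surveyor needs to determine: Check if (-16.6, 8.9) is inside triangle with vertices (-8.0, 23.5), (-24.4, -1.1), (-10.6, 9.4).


Cross products: AB x AP = 27.88, BC x BP = 56.1, CA x CP = 83.3
All same sign? yes

Yes, inside


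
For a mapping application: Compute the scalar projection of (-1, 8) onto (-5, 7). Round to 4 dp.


u.v = 61, |v| = sqrt(74) = 8.6023
Scalar projection = u.v / |v| = 61 / sqrt(74) = 7.0911

7.0911


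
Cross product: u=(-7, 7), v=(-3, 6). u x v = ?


u x v = u_x*v_y - u_y*v_x = (-7)*6 - 7*(-3)
= (-42) - (-21) = -21

-21


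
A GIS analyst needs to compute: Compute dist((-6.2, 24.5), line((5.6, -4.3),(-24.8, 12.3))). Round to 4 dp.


|cross product| = 679.64
|line direction| = sqrt(1199.72) = 34.637
Distance = 679.64/sqrt(1199.72) = 19.6218

19.6218


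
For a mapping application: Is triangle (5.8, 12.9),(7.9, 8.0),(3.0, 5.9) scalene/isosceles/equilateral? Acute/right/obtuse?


Side lengths squared: AB^2=28.42, BC^2=28.42, CA^2=56.84
Sorted: [28.42, 28.42, 56.84]
By sides: Isosceles, By angles: Right

Isosceles, Right


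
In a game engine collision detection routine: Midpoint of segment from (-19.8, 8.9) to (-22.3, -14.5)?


M = (((-19.8)+(-22.3))/2, (8.9+(-14.5))/2)
= (-21.05, -2.8)

(-21.05, -2.8)


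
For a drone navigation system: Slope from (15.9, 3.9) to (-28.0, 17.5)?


slope = (y2-y1)/(x2-x1) = (17.5-3.9)/((-28)-15.9) = 13.6/(-43.9) = -0.3098

-0.3098


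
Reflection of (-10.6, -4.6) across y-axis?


Reflection over y-axis: (x,y) -> (-x,y)
(-10.6, -4.6) -> (10.6, -4.6)

(10.6, -4.6)


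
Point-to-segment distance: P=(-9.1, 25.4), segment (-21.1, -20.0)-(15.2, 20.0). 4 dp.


Project P onto AB: t = 0.7717 (clamped to [0,1])
Closest point on segment: (6.9129, 10.8683)
Distance: 21.6237

21.6237


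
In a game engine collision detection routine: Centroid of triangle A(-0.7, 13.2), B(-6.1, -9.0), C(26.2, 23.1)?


Centroid = ((x_A+x_B+x_C)/3, (y_A+y_B+y_C)/3)
= (((-0.7)+(-6.1)+26.2)/3, (13.2+(-9)+23.1)/3)
= (6.4667, 9.1)

(6.4667, 9.1)


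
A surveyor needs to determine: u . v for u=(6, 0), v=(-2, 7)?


u . v = u_x*v_x + u_y*v_y = 6*(-2) + 0*7
= (-12) + 0 = -12

-12


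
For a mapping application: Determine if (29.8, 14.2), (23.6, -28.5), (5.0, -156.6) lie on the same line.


Cross product: (23.6-29.8)*((-156.6)-14.2) - ((-28.5)-14.2)*(5-29.8)
= 0

Yes, collinear


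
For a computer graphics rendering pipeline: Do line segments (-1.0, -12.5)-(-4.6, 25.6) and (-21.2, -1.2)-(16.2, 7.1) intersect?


Cross products: d1=-590.28, d2=864.54, d3=728.94, d4=-725.88
d1*d2 < 0 and d3*d4 < 0? yes

Yes, they intersect


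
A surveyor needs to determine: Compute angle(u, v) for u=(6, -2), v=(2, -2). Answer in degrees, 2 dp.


u.v = 16, |u| = sqrt(40) = 6.3246, |v| = sqrt(8) = 2.8284
cos(theta) = u.v/(|u||v|) = 16/sqrt(320) = 0.894427
theta = acos(0.894427) = 26.57 degrees

26.57 degrees


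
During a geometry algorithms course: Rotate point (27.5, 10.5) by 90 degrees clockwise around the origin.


90° CW: (x,y) -> (y, -x)
(27.5,10.5) -> (10.5, -27.5)

(10.5, -27.5)


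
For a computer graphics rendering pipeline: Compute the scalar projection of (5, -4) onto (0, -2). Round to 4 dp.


u.v = 8, |v| = sqrt(4) = 2
Scalar projection = u.v / |v| = 8 / sqrt(4) = 4

4


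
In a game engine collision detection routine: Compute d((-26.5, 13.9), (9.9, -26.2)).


dx=36.4, dy=-40.1
d^2 = 36.4^2 + (-40.1)^2 = 2932.97
d = sqrt(2932.97) = 54.1569

54.1569


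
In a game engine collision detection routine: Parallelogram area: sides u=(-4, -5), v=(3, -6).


|u x v| = |(-4)*(-6) - (-5)*3|
= |24 - (-15)| = 39

39


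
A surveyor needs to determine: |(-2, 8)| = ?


|u| = sqrt((-2)^2 + 8^2) = sqrt(68) = 8.2462

8.2462


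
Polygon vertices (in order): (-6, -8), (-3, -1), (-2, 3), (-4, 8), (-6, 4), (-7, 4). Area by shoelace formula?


Shoelace sum: ((-6)*(-1) - (-3)*(-8)) + ((-3)*3 - (-2)*(-1)) + ((-2)*8 - (-4)*3) + ((-4)*4 - (-6)*8) + ((-6)*4 - (-7)*4) + ((-7)*(-8) - (-6)*4)
= 83
Area = |83|/2 = 41.5

41.5


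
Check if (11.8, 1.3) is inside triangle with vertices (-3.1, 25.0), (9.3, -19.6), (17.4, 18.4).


Cross products: AB x AP = 370.66, BC x BP = 74.29, CA x CP = 387.51
All same sign? yes

Yes, inside


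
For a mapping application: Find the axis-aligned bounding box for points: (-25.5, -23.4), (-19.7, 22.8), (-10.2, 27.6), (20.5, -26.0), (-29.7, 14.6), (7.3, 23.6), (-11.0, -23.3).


x range: [-29.7, 20.5]
y range: [-26, 27.6]
Bounding box: (-29.7,-26) to (20.5,27.6)

(-29.7,-26) to (20.5,27.6)


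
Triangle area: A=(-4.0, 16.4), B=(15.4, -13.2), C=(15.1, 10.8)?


Area = |x_A(y_B-y_C) + x_B(y_C-y_A) + x_C(y_A-y_B)|/2
= |96 + (-86.24) + 446.96|/2
= 456.72/2 = 228.36

228.36


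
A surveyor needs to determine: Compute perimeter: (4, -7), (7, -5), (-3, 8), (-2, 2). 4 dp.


Sides: (4, -7)->(7, -5): sqrt(13) = 3.605551, (7, -5)->(-3, 8): sqrt(269) = 16.401219, (-3, 8)->(-2, 2): sqrt(37) = 6.082763, (-2, 2)->(4, -7): sqrt(117) = 10.816654
Sum = 36.906187
Perimeter = 36.9062

36.9062


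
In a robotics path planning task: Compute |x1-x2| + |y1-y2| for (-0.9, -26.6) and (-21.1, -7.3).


|(-0.9)-(-21.1)| + |(-26.6)-(-7.3)| = 20.2 + 19.3 = 39.5

39.5


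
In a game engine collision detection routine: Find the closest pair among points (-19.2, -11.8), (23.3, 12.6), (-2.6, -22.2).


d(P0,P1) = 49.0062, d(P0,P2) = 19.5888, d(P1,P2) = 43.3803
Closest: P0 and P2

Closest pair: (-19.2, -11.8) and (-2.6, -22.2), distance = 19.5888


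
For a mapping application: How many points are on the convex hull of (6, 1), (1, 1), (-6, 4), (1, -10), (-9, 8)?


Convex hull vertices (CCW): (-9, 8), (1, -10), (6, 1)
Count = 3

3


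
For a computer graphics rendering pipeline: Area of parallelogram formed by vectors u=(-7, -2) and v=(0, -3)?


|u x v| = |(-7)*(-3) - (-2)*0|
= |21 - 0| = 21

21


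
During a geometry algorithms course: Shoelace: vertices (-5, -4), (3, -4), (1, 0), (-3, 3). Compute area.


Shoelace sum: ((-5)*(-4) - 3*(-4)) + (3*0 - 1*(-4)) + (1*3 - (-3)*0) + ((-3)*(-4) - (-5)*3)
= 66
Area = |66|/2 = 33

33


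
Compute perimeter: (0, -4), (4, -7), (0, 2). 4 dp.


Sides: (0, -4)->(4, -7): sqrt(25) = 5, (4, -7)->(0, 2): sqrt(97) = 9.848858, (0, 2)->(0, -4): sqrt(36) = 6
Sum = 20.848858
Perimeter = 20.8489

20.8489


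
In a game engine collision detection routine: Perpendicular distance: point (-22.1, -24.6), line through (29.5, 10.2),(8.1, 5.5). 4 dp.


|cross product| = 502.2
|line direction| = sqrt(480.05) = 21.91
Distance = 502.2/sqrt(480.05) = 22.921

22.921


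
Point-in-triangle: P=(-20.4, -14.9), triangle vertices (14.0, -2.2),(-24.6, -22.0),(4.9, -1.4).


Cross products: AB x AP = -190.9, BC x BP = 122.93, CA x CP = -143.09
All same sign? no

No, outside


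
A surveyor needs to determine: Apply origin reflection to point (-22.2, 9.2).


Reflection over origin: (x,y) -> (-x,-y)
(-22.2, 9.2) -> (22.2, -9.2)

(22.2, -9.2)


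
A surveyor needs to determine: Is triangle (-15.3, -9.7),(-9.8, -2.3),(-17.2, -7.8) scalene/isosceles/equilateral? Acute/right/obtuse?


Side lengths squared: AB^2=85.01, BC^2=85.01, CA^2=7.22
Sorted: [7.22, 85.01, 85.01]
By sides: Isosceles, By angles: Acute

Isosceles, Acute


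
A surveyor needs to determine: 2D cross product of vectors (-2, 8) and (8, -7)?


u x v = u_x*v_y - u_y*v_x = (-2)*(-7) - 8*8
= 14 - 64 = -50

-50


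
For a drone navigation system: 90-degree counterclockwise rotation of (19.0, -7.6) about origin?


90° CCW: (x,y) -> (-y, x)
(19,-7.6) -> (7.6, 19)

(7.6, 19)


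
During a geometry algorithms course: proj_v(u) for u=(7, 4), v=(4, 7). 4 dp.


u.v = 56, |v| = sqrt(65) = 8.0623
Scalar projection = u.v / |v| = 56 / sqrt(65) = 6.9459

6.9459


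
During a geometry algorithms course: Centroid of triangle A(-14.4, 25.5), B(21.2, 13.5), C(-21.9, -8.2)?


Centroid = ((x_A+x_B+x_C)/3, (y_A+y_B+y_C)/3)
= (((-14.4)+21.2+(-21.9))/3, (25.5+13.5+(-8.2))/3)
= (-5.0333, 10.2667)

(-5.0333, 10.2667)


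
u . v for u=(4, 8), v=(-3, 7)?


u . v = u_x*v_x + u_y*v_y = 4*(-3) + 8*7
= (-12) + 56 = 44

44


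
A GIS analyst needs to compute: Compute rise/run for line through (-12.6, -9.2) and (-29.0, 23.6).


slope = (y2-y1)/(x2-x1) = (23.6-(-9.2))/((-29)-(-12.6)) = 32.8/(-16.4) = -2

-2


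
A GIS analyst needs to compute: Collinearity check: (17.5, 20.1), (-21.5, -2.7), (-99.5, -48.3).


Cross product: ((-21.5)-17.5)*((-48.3)-20.1) - ((-2.7)-20.1)*((-99.5)-17.5)
= 0

Yes, collinear


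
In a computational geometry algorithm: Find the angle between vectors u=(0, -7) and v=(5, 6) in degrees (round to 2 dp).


u.v = -42, |u| = sqrt(49) = 7, |v| = sqrt(61) = 7.8102
cos(theta) = u.v/(|u||v|) = -42/sqrt(2989) = -0.768221
theta = acos(-0.768221) = 140.19 degrees

140.19 degrees


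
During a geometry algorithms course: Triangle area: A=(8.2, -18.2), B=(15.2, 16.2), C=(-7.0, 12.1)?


Area = |x_A(y_B-y_C) + x_B(y_C-y_A) + x_C(y_A-y_B)|/2
= |33.62 + 460.56 + 240.8|/2
= 734.98/2 = 367.49

367.49


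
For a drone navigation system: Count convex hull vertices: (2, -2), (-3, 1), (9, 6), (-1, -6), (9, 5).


Convex hull vertices (CCW): (-3, 1), (-1, -6), (9, 5), (9, 6)
Count = 4

4


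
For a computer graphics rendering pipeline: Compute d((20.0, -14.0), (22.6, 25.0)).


dx=2.6, dy=39
d^2 = 2.6^2 + 39^2 = 1527.76
d = sqrt(1527.76) = 39.0866

39.0866


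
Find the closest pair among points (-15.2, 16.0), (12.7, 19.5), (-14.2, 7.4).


d(P0,P1) = 28.1187, d(P0,P2) = 8.6579, d(P1,P2) = 29.4961
Closest: P0 and P2

Closest pair: (-15.2, 16.0) and (-14.2, 7.4), distance = 8.6579


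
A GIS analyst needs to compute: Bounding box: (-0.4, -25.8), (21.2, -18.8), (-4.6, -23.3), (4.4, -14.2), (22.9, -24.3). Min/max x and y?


x range: [-4.6, 22.9]
y range: [-25.8, -14.2]
Bounding box: (-4.6,-25.8) to (22.9,-14.2)

(-4.6,-25.8) to (22.9,-14.2)


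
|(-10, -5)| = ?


|u| = sqrt((-10)^2 + (-5)^2) = sqrt(125) = 11.1803

11.1803


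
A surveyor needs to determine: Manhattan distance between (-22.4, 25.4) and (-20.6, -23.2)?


|(-22.4)-(-20.6)| + |25.4-(-23.2)| = 1.8 + 48.6 = 50.4

50.4


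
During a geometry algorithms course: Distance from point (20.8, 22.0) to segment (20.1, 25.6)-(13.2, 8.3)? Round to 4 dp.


Project P onto AB: t = 0.1656 (clamped to [0,1])
Closest point on segment: (18.9573, 22.735)
Distance: 1.9839

1.9839


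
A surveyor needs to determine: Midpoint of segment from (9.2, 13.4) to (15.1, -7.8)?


M = ((9.2+15.1)/2, (13.4+(-7.8))/2)
= (12.15, 2.8)

(12.15, 2.8)


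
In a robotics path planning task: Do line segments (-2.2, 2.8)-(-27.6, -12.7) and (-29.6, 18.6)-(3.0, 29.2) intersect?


Cross products: d1=-805.52, d2=-1041.58, d3=-826.02, d4=-589.96
d1*d2 < 0 and d3*d4 < 0? no

No, they don't intersect


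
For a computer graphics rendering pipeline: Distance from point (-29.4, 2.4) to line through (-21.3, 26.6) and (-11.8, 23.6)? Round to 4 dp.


|cross product| = 254.2
|line direction| = sqrt(99.25) = 9.9624
Distance = 254.2/sqrt(99.25) = 25.5159

25.5159


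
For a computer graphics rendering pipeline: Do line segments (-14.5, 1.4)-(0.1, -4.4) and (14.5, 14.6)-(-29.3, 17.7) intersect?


Cross products: d1=668.06, d2=876.84, d3=360.92, d4=152.14
d1*d2 < 0 and d3*d4 < 0? no

No, they don't intersect


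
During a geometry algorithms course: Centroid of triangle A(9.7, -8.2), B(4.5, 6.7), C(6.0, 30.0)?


Centroid = ((x_A+x_B+x_C)/3, (y_A+y_B+y_C)/3)
= ((9.7+4.5+6)/3, ((-8.2)+6.7+30)/3)
= (6.7333, 9.5)

(6.7333, 9.5)


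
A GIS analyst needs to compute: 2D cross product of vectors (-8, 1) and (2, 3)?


u x v = u_x*v_y - u_y*v_x = (-8)*3 - 1*2
= (-24) - 2 = -26

-26


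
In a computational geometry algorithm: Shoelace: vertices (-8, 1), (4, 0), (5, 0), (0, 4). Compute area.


Shoelace sum: ((-8)*0 - 4*1) + (4*0 - 5*0) + (5*4 - 0*0) + (0*1 - (-8)*4)
= 48
Area = |48|/2 = 24

24


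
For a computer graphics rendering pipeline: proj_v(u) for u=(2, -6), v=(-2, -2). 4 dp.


u.v = 8, |v| = sqrt(8) = 2.8284
Scalar projection = u.v / |v| = 8 / sqrt(8) = 2.8284

2.8284


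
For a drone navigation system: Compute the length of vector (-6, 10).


|u| = sqrt((-6)^2 + 10^2) = sqrt(136) = 11.6619

11.6619


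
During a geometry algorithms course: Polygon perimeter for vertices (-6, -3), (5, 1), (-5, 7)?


Sides: (-6, -3)->(5, 1): sqrt(137) = 11.7047, (5, 1)->(-5, 7): sqrt(136) = 11.661904, (-5, 7)->(-6, -3): sqrt(101) = 10.049876
Sum = 33.41648
Perimeter = 33.4165

33.4165


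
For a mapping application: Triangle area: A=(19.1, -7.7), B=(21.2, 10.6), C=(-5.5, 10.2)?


Area = |x_A(y_B-y_C) + x_B(y_C-y_A) + x_C(y_A-y_B)|/2
= |7.64 + 379.48 + 100.65|/2
= 487.77/2 = 243.885

243.885


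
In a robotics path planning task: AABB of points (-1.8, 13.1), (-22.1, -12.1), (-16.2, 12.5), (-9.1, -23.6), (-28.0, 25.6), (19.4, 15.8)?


x range: [-28, 19.4]
y range: [-23.6, 25.6]
Bounding box: (-28,-23.6) to (19.4,25.6)

(-28,-23.6) to (19.4,25.6)


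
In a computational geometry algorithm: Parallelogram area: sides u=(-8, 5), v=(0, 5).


|u x v| = |(-8)*5 - 5*0|
= |(-40) - 0| = 40

40


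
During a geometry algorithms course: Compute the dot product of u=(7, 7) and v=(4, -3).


u . v = u_x*v_x + u_y*v_y = 7*4 + 7*(-3)
= 28 + (-21) = 7

7


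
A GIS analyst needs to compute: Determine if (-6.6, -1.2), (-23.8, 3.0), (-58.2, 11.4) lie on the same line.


Cross product: ((-23.8)-(-6.6))*(11.4-(-1.2)) - (3-(-1.2))*((-58.2)-(-6.6))
= 0

Yes, collinear


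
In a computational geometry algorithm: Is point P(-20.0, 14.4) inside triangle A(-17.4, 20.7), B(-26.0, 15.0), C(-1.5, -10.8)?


Cross products: AB x AP = 39.36, BC x BP = 140.1, CA x CP = 182.07
All same sign? yes

Yes, inside


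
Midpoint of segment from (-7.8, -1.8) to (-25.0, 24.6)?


M = (((-7.8)+(-25))/2, ((-1.8)+24.6)/2)
= (-16.4, 11.4)

(-16.4, 11.4)


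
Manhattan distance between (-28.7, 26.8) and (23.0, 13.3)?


|(-28.7)-23| + |26.8-13.3| = 51.7 + 13.5 = 65.2

65.2


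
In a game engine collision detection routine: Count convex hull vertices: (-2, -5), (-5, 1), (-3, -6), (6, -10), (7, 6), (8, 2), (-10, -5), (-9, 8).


Convex hull vertices (CCW): (-10, -5), (6, -10), (8, 2), (7, 6), (-9, 8)
Count = 5

5


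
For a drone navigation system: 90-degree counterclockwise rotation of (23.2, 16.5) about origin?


90° CCW: (x,y) -> (-y, x)
(23.2,16.5) -> (-16.5, 23.2)

(-16.5, 23.2)


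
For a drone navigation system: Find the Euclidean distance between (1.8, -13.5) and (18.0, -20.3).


dx=16.2, dy=-6.8
d^2 = 16.2^2 + (-6.8)^2 = 308.68
d = sqrt(308.68) = 17.5693

17.5693


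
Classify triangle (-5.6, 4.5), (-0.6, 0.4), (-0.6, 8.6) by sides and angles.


Side lengths squared: AB^2=41.81, BC^2=67.24, CA^2=41.81
Sorted: [41.81, 41.81, 67.24]
By sides: Isosceles, By angles: Acute

Isosceles, Acute


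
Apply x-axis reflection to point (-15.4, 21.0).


Reflection over x-axis: (x,y) -> (x,-y)
(-15.4, 21) -> (-15.4, -21)

(-15.4, -21)


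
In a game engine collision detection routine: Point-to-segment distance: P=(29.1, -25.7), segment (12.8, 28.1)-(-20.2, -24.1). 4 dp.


Project P onto AB: t = 0.5953 (clamped to [0,1])
Closest point on segment: (-6.8456, -2.9758)
Distance: 42.5262

42.5262


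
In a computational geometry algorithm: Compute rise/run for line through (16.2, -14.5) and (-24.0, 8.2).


slope = (y2-y1)/(x2-x1) = (8.2-(-14.5))/((-24)-16.2) = 22.7/(-40.2) = -0.5647

-0.5647


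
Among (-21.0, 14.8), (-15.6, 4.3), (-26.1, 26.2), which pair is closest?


d(P0,P1) = 11.8072, d(P0,P2) = 12.4888, d(P1,P2) = 24.287
Closest: P0 and P1

Closest pair: (-21.0, 14.8) and (-15.6, 4.3), distance = 11.8072


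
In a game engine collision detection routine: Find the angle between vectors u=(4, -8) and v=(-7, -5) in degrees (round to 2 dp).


u.v = 12, |u| = sqrt(80) = 8.9443, |v| = sqrt(74) = 8.6023
cos(theta) = u.v/(|u||v|) = 12/sqrt(5920) = 0.155963
theta = acos(0.155963) = 81.03 degrees

81.03 degrees


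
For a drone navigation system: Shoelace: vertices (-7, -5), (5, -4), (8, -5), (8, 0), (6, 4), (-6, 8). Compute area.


Shoelace sum: ((-7)*(-4) - 5*(-5)) + (5*(-5) - 8*(-4)) + (8*0 - 8*(-5)) + (8*4 - 6*0) + (6*8 - (-6)*4) + ((-6)*(-5) - (-7)*8)
= 290
Area = |290|/2 = 145

145


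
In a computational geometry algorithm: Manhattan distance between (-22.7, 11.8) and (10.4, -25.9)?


|(-22.7)-10.4| + |11.8-(-25.9)| = 33.1 + 37.7 = 70.8

70.8


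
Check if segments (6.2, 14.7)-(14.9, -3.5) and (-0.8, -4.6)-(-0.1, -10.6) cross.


Cross products: d1=55.51, d2=94.97, d3=-295.31, d4=-334.77
d1*d2 < 0 and d3*d4 < 0? no

No, they don't intersect


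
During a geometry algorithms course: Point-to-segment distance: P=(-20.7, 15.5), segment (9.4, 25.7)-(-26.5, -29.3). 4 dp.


Project P onto AB: t = 0.3805 (clamped to [0,1])
Closest point on segment: (-4.2615, 4.7701)
Distance: 19.6304

19.6304


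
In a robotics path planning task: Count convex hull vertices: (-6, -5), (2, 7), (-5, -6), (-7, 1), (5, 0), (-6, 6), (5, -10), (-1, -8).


Convex hull vertices (CCW): (-7, 1), (-6, -5), (-5, -6), (-1, -8), (5, -10), (5, 0), (2, 7), (-6, 6)
Count = 8

8


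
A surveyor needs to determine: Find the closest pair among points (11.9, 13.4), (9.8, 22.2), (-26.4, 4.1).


d(P0,P1) = 9.0471, d(P0,P2) = 39.4129, d(P1,P2) = 40.4728
Closest: P0 and P1

Closest pair: (11.9, 13.4) and (9.8, 22.2), distance = 9.0471


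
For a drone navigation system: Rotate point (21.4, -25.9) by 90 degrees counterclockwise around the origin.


90° CCW: (x,y) -> (-y, x)
(21.4,-25.9) -> (25.9, 21.4)

(25.9, 21.4)


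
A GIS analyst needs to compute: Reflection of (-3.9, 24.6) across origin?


Reflection over origin: (x,y) -> (-x,-y)
(-3.9, 24.6) -> (3.9, -24.6)

(3.9, -24.6)


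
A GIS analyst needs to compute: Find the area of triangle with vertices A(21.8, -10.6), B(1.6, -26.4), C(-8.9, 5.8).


Area = |x_A(y_B-y_C) + x_B(y_C-y_A) + x_C(y_A-y_B)|/2
= |(-701.96) + 26.24 + (-140.62)|/2
= 816.34/2 = 408.17

408.17


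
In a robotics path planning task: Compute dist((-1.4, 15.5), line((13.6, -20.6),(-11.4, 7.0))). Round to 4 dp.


|cross product| = 488.5
|line direction| = sqrt(1386.76) = 37.2392
Distance = 488.5/sqrt(1386.76) = 13.1179

13.1179


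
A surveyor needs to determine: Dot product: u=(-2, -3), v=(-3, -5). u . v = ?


u . v = u_x*v_x + u_y*v_y = (-2)*(-3) + (-3)*(-5)
= 6 + 15 = 21

21


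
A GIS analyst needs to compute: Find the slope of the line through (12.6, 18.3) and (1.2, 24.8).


slope = (y2-y1)/(x2-x1) = (24.8-18.3)/(1.2-12.6) = 6.5/(-11.4) = -0.5702

-0.5702


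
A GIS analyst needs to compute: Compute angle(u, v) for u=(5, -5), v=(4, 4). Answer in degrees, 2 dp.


u.v = 0, |u| = sqrt(50) = 7.0711, |v| = sqrt(32) = 5.6569
cos(theta) = u.v/(|u||v|) = 0/sqrt(1600) = 0
theta = acos(0) = 90 degrees

90 degrees


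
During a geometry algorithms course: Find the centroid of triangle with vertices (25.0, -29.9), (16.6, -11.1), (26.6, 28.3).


Centroid = ((x_A+x_B+x_C)/3, (y_A+y_B+y_C)/3)
= ((25+16.6+26.6)/3, ((-29.9)+(-11.1)+28.3)/3)
= (22.7333, -4.2333)

(22.7333, -4.2333)


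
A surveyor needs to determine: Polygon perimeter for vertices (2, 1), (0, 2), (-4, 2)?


Sides: (2, 1)->(0, 2): sqrt(5) = 2.236068, (0, 2)->(-4, 2): sqrt(16) = 4, (-4, 2)->(2, 1): sqrt(37) = 6.082763
Sum = 12.318831
Perimeter = 12.3188

12.3188


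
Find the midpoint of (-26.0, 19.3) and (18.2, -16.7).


M = (((-26)+18.2)/2, (19.3+(-16.7))/2)
= (-3.9, 1.3)

(-3.9, 1.3)


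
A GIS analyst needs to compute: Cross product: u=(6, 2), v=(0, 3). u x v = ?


u x v = u_x*v_y - u_y*v_x = 6*3 - 2*0
= 18 - 0 = 18

18


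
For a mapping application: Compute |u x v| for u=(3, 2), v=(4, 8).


|u x v| = |3*8 - 2*4|
= |24 - 8| = 16

16


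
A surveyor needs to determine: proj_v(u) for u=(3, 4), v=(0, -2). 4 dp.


u.v = -8, |v| = sqrt(4) = 2
Scalar projection = u.v / |v| = -8 / sqrt(4) = -4

-4


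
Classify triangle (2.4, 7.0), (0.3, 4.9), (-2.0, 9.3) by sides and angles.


Side lengths squared: AB^2=8.82, BC^2=24.65, CA^2=24.65
Sorted: [8.82, 24.65, 24.65]
By sides: Isosceles, By angles: Acute

Isosceles, Acute


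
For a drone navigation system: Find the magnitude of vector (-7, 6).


|u| = sqrt((-7)^2 + 6^2) = sqrt(85) = 9.2195

9.2195


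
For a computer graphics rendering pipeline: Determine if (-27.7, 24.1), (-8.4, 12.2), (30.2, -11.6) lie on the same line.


Cross product: ((-8.4)-(-27.7))*((-11.6)-24.1) - (12.2-24.1)*(30.2-(-27.7))
= 0

Yes, collinear


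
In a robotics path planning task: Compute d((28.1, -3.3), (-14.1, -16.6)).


dx=-42.2, dy=-13.3
d^2 = (-42.2)^2 + (-13.3)^2 = 1957.73
d = sqrt(1957.73) = 44.2462

44.2462


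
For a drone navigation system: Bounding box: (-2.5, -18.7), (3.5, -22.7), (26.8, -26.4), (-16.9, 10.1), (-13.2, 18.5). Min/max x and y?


x range: [-16.9, 26.8]
y range: [-26.4, 18.5]
Bounding box: (-16.9,-26.4) to (26.8,18.5)

(-16.9,-26.4) to (26.8,18.5)


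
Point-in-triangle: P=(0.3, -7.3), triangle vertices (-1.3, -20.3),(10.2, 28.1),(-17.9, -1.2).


Cross products: AB x AP = 72.06, BC x BP = 704.67, CA x CP = 246.36
All same sign? yes

Yes, inside
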